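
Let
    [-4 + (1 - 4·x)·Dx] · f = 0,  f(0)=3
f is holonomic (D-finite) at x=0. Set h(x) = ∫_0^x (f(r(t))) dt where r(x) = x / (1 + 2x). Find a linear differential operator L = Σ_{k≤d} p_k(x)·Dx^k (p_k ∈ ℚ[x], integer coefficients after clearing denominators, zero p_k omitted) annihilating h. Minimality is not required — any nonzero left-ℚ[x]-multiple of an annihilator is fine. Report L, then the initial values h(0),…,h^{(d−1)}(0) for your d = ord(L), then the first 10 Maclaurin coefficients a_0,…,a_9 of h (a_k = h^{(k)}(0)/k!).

L = 4·Dx + (-1 + 4·x^2)·Dx^2  (order 2).
h: a_k = 0, 3, 6, 8, 12, 96/5, 32, 384/7, 96, 512/3, …
ICs: h(0) = 0, h′(0) = 3.

f: a_k = 3, 12, 48, 192, 768, 3072, 12288, 49152, 196608, 786432, …
f∘r: x↦r, Dx↦Dx/r' in L_f ⇒ L₀.
h=∫₀ˣh₀: take L = L₀·Dx.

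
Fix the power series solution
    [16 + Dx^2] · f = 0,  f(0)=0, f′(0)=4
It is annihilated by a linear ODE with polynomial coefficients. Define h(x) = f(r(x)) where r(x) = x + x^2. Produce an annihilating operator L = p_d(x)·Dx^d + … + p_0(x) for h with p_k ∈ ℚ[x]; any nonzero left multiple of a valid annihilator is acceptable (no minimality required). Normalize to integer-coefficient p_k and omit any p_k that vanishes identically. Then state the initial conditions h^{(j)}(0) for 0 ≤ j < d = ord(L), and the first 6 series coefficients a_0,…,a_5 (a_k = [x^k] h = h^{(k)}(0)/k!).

f: a_k = 0, 4, 0, -32/3, 0, 128/15, …
Change of var in L_f (x↦r) gives L₀.
L = (16 + 96·x + 192·x^2 + 128·x^3) - 2·Dx + (1 + 2·x)·Dx^2  (order 2).
h: a_k = 0, 4, 4, -32/3, -32, -352/15, …
ICs: h(0) = 0, h′(0) = 4.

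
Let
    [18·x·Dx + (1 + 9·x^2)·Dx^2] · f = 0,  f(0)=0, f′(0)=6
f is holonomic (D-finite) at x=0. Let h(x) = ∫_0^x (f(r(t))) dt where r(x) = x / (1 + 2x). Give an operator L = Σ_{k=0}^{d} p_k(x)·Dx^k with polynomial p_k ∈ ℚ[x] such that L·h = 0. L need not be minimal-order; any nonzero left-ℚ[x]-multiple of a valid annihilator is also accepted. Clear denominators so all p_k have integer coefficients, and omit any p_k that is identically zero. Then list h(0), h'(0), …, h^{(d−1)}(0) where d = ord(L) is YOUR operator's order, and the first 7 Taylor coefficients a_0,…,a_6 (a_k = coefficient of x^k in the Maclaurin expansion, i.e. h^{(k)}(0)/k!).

L = (4 + 26·x)·Dx^2 + (1 + 4·x + 13·x^2)·Dx^3  (order 3).
h: a_k = 0, 0, 3, -4, 3/2, 12, -199/5, …
ICs: h(0) = 0, h′(0) = 0, h′′(0) = 6.

f: a_k = 0, 6, 0, -18, 0, 486/5, 0, …
f∘r: x↦r, Dx↦Dx/r' in L_f ⇒ L₀.
h=∫h₀ ⇒ L = L₀·Dx.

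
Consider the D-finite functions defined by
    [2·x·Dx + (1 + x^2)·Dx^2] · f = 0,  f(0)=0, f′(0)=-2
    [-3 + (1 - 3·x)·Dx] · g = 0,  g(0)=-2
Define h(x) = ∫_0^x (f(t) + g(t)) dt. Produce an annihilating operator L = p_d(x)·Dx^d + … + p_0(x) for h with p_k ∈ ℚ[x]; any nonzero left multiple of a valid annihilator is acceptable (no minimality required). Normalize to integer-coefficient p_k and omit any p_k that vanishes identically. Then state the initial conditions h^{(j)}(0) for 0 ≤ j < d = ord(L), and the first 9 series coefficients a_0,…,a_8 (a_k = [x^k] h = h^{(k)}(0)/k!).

L = (6 - 72·x - 18·x^2)·Dx^2 + (-28 + 6·x - 60·x^2 - 18·x^3)·Dx^3 + (3 - 8·x - 8·x^3 - 3·x^4)·Dx^4  (order 4).
h: a_k = 0, -2, -4, -6, -40/3, -162/5, -1216/15, -1458/7, -3827/7, …
ICs: h(0) = 0, h′(0) = -2, h′′(0) = -8, h′′′(0) = -36.

f: a_k = 0, -2, 0, 2/3, 0, -2/5, 0, 2/7, 0, …
g: a_k = -2, -6, -18, -54, -162, -486, -1458, -4374, -13122, …
Sum ⇒ L₀ = lclm(L_f,L_g) in ℚ(x)⟨Dx⟩.
h=∫h₀ ⇒ L = L₀·Dx.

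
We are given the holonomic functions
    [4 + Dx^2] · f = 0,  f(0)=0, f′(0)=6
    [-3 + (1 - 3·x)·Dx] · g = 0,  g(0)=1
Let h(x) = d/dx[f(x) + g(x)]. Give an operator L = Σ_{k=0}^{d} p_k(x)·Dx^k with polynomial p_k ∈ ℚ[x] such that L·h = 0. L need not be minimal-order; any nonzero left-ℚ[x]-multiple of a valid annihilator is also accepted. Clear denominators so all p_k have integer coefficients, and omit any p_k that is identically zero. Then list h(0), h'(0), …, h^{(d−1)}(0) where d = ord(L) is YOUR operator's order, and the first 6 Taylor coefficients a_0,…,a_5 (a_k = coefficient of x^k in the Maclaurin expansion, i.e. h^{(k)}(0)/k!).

f: a_k = 0, 6, 0, -4, 0, 4/5, …
g: a_k = 1, 3, 9, 27, 81, 243, …
Sum ⇒ L₀ = lclm(L_f,L_g) in ℚ(x)⟨Dx⟩.
h=h₀': d/dx-closure on L₀ ⇒ L.
L = (1344 - 288·x + 432·x^2) + (-116 + 396·x - 216·x^2 + 216·x^3)·Dx + (336 - 72·x + 108·x^2)·Dx^2 + (-29 + 99·x - 54·x^2 + 54·x^3)·Dx^3  (order 3).
h: a_k = 9, 18, 69, 324, 1219, 4374, …
ICs: h(0) = 9, h′(0) = 18, h′′(0) = 138.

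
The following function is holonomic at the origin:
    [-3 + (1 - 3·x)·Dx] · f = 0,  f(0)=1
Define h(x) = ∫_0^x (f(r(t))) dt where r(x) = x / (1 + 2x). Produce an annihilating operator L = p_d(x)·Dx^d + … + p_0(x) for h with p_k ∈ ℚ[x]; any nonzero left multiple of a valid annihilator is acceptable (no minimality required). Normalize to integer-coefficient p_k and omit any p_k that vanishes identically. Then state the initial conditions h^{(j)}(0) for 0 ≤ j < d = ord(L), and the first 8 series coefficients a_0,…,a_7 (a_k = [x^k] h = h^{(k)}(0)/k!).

L = 3·Dx + (-1 - x + 2·x^2)·Dx^2  (order 2).
h: a_k = 0, 1, 3/2, 1, 3/4, 3/5, 1/2, 3/7, …
ICs: h(0) = 0, h′(0) = 1.

f: a_k = 1, 3, 9, 27, 81, 243, 729, 2187, …
Change of var in L_f (x↦r) gives L₀.
h=∫h₀ ⇒ L = L₀·Dx.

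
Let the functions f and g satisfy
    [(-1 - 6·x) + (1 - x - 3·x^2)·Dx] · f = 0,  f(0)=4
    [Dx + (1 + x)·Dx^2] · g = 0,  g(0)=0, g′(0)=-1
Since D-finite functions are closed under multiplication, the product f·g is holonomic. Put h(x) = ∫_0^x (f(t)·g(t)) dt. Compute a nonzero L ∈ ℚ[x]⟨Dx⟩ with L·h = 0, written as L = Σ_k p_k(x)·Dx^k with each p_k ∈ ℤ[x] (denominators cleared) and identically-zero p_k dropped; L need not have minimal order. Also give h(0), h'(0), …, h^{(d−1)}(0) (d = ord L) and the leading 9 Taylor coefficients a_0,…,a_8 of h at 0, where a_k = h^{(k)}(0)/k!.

L = (7 + 12·x)·Dx + (1 + 15·x + 15·x^2)·Dx^2 + (-1 + 4·x^2 + 3·x^3)·Dx^3  (order 3).
h: a_k = 0, 0, -2, -2/3, -23/6, -61/15, -1007/90, -1912/105, -34591/840, …
ICs: h(0) = 0, h′(0) = 0, h′′(0) = -4.

f: a_k = 4, 4, 16, 28, 76, 160, 388, 868, 2032, …
g: a_k = 0, -1, 1/2, -1/3, 1/4, -1/5, 1/6, -1/7, 1/8, …
L₀ := L_f ⊗_s L_g (sym. prod.), ord ≤ 2.
Integrate: L := L₀·Dx.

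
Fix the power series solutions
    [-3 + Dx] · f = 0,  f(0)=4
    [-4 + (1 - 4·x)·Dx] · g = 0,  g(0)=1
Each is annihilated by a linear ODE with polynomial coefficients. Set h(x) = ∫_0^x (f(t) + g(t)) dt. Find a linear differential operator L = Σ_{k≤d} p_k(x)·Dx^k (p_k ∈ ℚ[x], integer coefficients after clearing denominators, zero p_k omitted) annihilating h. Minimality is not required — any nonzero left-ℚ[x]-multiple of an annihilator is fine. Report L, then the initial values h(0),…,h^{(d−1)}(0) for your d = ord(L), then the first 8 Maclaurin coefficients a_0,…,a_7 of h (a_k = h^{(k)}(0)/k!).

f: a_k = 4, 12, 18, 18, 27/2, 81/10, 81/20, 243/140, …
g: a_k = 1, 4, 16, 64, 256, 1024, 4096, 16384, …
L₀ := lclm(L_f,L_g); ord L₀ ≤ 1+1.
h=∫₀ˣh₀: take L = L₀·Dx.
L = (60 + 144·x)·Dx + (-23 - 72·x + 144·x^2)·Dx^2 + (1 + 8·x - 48·x^2)·Dx^3  (order 3).
h: a_k = 0, 5, 8, 34/3, 41/2, 539/10, 10321/60, 82001/140, …
ICs: h(0) = 0, h′(0) = 5, h′′(0) = 16.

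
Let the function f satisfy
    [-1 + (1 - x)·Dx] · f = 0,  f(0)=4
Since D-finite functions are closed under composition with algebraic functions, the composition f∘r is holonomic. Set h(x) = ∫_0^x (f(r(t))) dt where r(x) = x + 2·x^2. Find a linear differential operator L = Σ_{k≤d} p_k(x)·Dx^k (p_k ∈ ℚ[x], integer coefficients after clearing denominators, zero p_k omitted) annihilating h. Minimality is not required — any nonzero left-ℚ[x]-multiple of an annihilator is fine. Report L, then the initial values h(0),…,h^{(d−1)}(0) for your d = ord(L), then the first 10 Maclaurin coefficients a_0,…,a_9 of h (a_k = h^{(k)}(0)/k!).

L = (1 + 4·x)·Dx + (-1 + x + 2·x^2)·Dx^2  (order 2).
h: a_k = 0, 4, 2, 4, 5, 44/5, 14, 172/7, 85/2, 76, …
ICs: h(0) = 0, h′(0) = 4.

f: a_k = 4, 4, 4, 4, 4, 4, 4, 4, 4, 4, …
Change of var in L_f (x↦r) gives L₀.
∫: right-multiply L₀ by Dx.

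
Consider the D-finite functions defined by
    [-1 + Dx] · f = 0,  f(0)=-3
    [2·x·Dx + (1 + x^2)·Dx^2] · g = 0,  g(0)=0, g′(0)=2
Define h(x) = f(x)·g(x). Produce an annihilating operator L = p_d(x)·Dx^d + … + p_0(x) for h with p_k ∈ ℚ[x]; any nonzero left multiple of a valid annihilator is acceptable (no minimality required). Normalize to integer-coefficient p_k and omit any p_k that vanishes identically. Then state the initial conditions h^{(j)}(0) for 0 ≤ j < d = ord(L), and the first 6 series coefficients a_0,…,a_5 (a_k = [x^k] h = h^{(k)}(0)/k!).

L = (1 - 2·x + x^2) + (-2 + 2·x - 2·x^2)·Dx + (1 + x^2)·Dx^2  (order 2).
h: a_k = 0, -6, -6, -1, 1, -9/20, …
ICs: h(0) = 0, h′(0) = -6.

f: a_k = -3, -3, -3/2, -1/2, -1/8, -1/40, …
g: a_k = 0, 2, 0, -2/3, 0, 2/5, …
L₀ := L_f ⊗_s L_g (sym. prod.), ord ≤ 2.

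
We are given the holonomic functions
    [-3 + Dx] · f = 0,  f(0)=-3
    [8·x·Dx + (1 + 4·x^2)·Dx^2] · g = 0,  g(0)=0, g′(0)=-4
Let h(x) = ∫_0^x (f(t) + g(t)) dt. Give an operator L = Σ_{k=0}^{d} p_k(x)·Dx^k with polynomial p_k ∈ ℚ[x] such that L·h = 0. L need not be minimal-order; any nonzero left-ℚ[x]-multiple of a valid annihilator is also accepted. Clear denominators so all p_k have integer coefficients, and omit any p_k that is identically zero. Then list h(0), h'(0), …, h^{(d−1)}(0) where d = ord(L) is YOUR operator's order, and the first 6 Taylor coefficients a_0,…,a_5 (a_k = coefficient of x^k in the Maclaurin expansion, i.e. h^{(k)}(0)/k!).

L = (24 - 72·x - 288·x^2 - 288·x^3)·Dx^2 + (-17 + 24·x^2 - 144·x^4)·Dx^3 + (3 + 8·x + 24·x^2 + 32·x^3 + 48·x^4)·Dx^4  (order 4).
h: a_k = 0, -3, -13/2, -9/2, -49/24, -81/40, …
ICs: h(0) = 0, h′(0) = -3, h′′(0) = -13, h′′′(0) = -27.

f: a_k = -3, -9, -27/2, -27/2, -81/8, -243/40, …
g: a_k = 0, -4, 0, 16/3, 0, -64/5, …
f+g: L₀ = lclm(L_f,L_g), ord ≤ 1+2.
h=∫h₀ ⇒ L = L₀·Dx.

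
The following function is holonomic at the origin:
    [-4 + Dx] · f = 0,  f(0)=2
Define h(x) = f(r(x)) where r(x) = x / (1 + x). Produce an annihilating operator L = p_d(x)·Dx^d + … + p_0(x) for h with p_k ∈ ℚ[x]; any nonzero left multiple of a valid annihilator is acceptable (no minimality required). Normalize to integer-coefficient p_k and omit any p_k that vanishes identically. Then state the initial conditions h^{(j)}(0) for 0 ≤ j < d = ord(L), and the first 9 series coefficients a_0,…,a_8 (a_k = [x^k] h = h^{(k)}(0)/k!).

L = -4 + (1 + 2·x + x^2)·Dx  (order 1).
h: a_k = 2, 8, 8, -8/3, -8/3, 56/15, -88/45, -136/315, 632/315, …
ICs: h(0) = 2.

f: a_k = 2, 8, 16, 64/3, 64/3, 256/15, 512/45, 2048/315, 1024/315, …
L₀ from L_f via x↦r, Dx↦r'^{-1}Dx.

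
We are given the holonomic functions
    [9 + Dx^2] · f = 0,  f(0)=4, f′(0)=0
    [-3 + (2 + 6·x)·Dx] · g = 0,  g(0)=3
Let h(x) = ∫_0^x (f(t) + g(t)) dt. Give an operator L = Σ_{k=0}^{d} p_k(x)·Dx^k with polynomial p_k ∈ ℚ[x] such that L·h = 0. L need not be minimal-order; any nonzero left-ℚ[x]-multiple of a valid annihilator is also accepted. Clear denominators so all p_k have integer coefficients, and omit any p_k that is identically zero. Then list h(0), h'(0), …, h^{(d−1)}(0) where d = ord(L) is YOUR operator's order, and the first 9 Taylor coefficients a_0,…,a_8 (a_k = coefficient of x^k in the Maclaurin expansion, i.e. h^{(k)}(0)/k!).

L = (-63 - 216·x - 324·x^2)·Dx + (18 + 198·x + 648·x^2 + 648·x^3)·Dx^2 + (-7 - 24·x - 36·x^2)·Dx^3 + (2 + 22·x + 72·x^2 + 72·x^3)·Dx^4  (order 4).
h: a_k = 0, 7, 9/4, -57/8, 81/64, 513/640, 1701/512, -250371/35840, 216513/16384, …
ICs: h(0) = 0, h′(0) = 7, h′′(0) = 9/2, h′′′(0) = -171/4.

f: a_k = 4, 0, -18, 0, 27/2, 0, -81/20, 0, 729/1120, …
g: a_k = 3, 9/2, -27/8, 81/16, -1215/128, 5103/256, -45927/1024, 216513/2048, -8444007/32768, …
f+g: L₀ = lclm(L_f,L_g), ord ≤ 2+1.
Integrate: L := L₀·Dx.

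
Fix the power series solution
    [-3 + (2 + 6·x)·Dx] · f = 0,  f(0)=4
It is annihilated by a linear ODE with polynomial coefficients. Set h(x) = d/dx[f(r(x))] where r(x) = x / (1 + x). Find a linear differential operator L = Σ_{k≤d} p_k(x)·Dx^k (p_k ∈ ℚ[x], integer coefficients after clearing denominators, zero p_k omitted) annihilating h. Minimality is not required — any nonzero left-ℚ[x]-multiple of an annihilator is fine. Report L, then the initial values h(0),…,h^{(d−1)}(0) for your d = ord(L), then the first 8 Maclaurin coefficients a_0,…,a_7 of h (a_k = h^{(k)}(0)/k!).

L = (-7 - 16·x) + (-2 - 10·x - 8·x^2)·Dx  (order 1).
h: a_k = 6, -21, 261/4, -1677/8, 45345/64, -318915/128, 4608345/512, -33903165/1024, …
ICs: h(0) = 6.

f: a_k = 4, 6, -9/2, 27/4, -405/32, 1701/64, -15309/256, 72171/512, …
f∘r: x↦r, Dx↦Dx/r' in L_f ⇒ L₀.
h₀' ⇒ L via d/dx closure of L₀.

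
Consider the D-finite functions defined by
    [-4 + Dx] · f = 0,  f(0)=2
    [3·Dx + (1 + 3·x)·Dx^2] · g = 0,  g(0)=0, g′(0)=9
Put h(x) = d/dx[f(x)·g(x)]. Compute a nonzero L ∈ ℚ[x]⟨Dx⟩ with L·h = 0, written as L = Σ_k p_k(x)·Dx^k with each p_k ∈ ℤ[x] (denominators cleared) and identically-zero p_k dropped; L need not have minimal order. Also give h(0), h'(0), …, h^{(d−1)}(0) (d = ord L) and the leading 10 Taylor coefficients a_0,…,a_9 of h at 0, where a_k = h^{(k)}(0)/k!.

f: a_k = 2, 8, 16, 64/3, 64/3, 256/15, 512/45, 2048/315, 1024/315, 4096/2835, …
g: a_k = 0, 9, -27/2, 27, -243/4, 729/5, -729/2, 6561/7, -19683/8, 6561, …
Sym-product of L_f,L_g gives L₀ (≤ ord 2).
h₀' ⇒ L via d/dx closure of L₀.
L = (40 + 96·x + 576·x^2) + (-14 - 84·x - 288·x^2)·Dx + (1 + 15·x + 36·x^2)·Dx^2  (order 2).
h: a_k = 18, 90, 270, 282, 708, -558, 15518/5, -42974/5, 187857/7, -3665786/45, …
ICs: h(0) = 18, h′(0) = 90.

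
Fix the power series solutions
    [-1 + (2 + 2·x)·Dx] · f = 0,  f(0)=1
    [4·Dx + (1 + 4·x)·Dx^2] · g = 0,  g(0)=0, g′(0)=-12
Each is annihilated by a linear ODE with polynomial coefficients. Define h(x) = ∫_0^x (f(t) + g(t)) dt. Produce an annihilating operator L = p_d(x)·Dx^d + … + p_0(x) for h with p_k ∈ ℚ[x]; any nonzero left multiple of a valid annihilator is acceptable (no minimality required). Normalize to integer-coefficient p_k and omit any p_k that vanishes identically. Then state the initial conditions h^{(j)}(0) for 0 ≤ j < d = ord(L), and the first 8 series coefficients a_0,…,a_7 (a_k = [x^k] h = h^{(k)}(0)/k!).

L = (52 + 16·x)·Dx^2 + (125 + 232·x + 80·x^2)·Dx^3 + (14 + 78·x + 96·x^2 + 32·x^3)·Dx^4  (order 4).
h: a_k = 0, 1, -23/4, 191/24, -1023/64, 24571/640, -786397/7680, 2097131/7168, …
ICs: h(0) = 0, h′(0) = 1, h′′(0) = -23/2, h′′′(0) = 191/4.

f: a_k = 1, 1/2, -1/8, 1/16, -5/128, 7/256, -21/1024, 33/2048, …
g: a_k = 0, -12, 24, -64, 192, -3072/5, 2048, -49152/7, …
L₀ := lclm(L_f,L_g); ord L₀ ≤ 1+2.
h=∫₀ˣh₀: take L = L₀·Dx.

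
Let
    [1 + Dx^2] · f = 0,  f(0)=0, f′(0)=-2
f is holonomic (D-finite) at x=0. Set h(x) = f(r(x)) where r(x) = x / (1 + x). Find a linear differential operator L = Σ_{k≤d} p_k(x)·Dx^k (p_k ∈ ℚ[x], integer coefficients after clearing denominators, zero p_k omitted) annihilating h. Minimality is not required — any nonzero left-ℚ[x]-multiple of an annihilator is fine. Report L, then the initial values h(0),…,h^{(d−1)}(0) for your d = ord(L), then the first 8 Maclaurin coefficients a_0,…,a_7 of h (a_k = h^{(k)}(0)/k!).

L = 1 + (2 + 6·x + 6·x^2 + 2·x^3)·Dx + (1 + 4·x + 6·x^2 + 4·x^3 + x^4)·Dx^2  (order 2).
h: a_k = 0, -2, 2, -5/3, 1, -1/60, -5/4, 6931/2520, …
ICs: h(0) = 0, h′(0) = -2.

f: a_k = 0, -2, 0, 1/3, 0, -1/60, 0, 1/2520, …
Change of var in L_f (x↦r) gives L₀.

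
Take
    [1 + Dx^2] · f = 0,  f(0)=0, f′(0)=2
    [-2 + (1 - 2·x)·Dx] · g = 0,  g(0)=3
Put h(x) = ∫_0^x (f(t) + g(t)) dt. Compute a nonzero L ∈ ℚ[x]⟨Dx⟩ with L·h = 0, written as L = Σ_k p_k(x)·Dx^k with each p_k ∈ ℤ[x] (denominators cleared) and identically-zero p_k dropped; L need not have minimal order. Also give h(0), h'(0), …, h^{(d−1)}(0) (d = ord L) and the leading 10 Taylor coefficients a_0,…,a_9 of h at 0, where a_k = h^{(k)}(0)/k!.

L = (-50 + 8·x - 8·x^2)·Dx + (9 - 22·x + 12·x^2 - 8·x^3)·Dx^2 + (-50 + 8·x - 8·x^2)·Dx^3 + (9 - 22·x + 12·x^2 - 8·x^3)·Dx^4  (order 4).
h: a_k = 0, 3, 4, 4, 71/12, 48/5, 5761/360, 192/7, 967679/20160, 256/3, …
ICs: h(0) = 0, h′(0) = 3, h′′(0) = 8, h′′′(0) = 24.

f: a_k = 0, 2, 0, -1/3, 0, 1/60, 0, -1/2520, 0, 1/181440, …
g: a_k = 3, 6, 12, 24, 48, 96, 192, 384, 768, 1536, …
Weyl lclm of L_f,L_g ⇒ L₀ (ord ≤ 3).
Integrate: L := L₀·Dx.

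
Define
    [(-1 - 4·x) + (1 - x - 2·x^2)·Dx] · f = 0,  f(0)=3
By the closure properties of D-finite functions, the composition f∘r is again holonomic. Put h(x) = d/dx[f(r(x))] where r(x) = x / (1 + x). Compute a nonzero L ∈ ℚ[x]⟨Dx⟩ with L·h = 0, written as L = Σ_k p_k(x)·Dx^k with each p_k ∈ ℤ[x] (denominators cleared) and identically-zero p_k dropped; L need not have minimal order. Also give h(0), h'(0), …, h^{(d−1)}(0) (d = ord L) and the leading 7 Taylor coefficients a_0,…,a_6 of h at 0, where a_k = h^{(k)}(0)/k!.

f: a_k = 3, 3, 9, 15, 33, 63, 129, …
h₀=f(r): pull back L_f along r ⇒ L₀.
Derive L from L₀ (diff closure).
L = (4 + 12·x + 36·x^2 + 20·x^3) + (-1 - 7·x - 9·x^2 + 7·x^3 + 10·x^4)·Dx  (order 1).
h: a_k = 3, 12, 0, 48, -60, 216, -420, …
ICs: h(0) = 3.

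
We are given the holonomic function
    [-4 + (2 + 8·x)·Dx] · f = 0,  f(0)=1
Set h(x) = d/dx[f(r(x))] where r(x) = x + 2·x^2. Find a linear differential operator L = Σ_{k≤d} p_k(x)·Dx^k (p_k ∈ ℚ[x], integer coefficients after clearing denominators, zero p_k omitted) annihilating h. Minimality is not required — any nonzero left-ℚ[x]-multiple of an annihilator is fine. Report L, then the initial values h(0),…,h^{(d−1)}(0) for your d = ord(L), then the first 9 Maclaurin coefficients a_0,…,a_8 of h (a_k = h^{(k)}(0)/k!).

L = 2 + (-1 - 8·x - 24·x^2 - 32·x^3)·Dx  (order 1).
h: a_k = 2, 4, -12, 24, -20, -72, 392, -976, 972, …
ICs: h(0) = 2.

f: a_k = 1, 2, -2, 4, -10, 28, -84, 264, -858, …
Substitute x→r, Dx→(1/r')Dx; clear ⇒ L₀.
Differentiate: ansatz ord ≤ ord L₀ ⇒ L.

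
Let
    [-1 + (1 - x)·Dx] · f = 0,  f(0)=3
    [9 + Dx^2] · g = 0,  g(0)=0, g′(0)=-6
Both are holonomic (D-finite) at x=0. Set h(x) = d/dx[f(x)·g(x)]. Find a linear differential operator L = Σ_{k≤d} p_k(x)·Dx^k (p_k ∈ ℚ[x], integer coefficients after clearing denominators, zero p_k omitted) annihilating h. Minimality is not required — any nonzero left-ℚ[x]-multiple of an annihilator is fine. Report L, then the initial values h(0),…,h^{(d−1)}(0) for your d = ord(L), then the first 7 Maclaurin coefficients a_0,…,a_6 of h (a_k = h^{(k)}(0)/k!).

L = (7 - 18·x + 9·x^2) + (-2 + 2·x)·Dx + (1 - 2·x + x^2)·Dx^2  (order 2).
h: a_k = -18, -36, 27, 36, -63/4, -189/10, -153/40, …
ICs: h(0) = -18, h′(0) = -36.

f: a_k = 3, 3, 3, 3, 3, 3, 3, …
g: a_k = 0, -6, 0, 9, 0, -81/20, 0, …
L₀ := L_f ⊗_s L_g (sym. prod.), ord ≤ 2.
h=h₀': d/dx-closure on L₀ ⇒ L.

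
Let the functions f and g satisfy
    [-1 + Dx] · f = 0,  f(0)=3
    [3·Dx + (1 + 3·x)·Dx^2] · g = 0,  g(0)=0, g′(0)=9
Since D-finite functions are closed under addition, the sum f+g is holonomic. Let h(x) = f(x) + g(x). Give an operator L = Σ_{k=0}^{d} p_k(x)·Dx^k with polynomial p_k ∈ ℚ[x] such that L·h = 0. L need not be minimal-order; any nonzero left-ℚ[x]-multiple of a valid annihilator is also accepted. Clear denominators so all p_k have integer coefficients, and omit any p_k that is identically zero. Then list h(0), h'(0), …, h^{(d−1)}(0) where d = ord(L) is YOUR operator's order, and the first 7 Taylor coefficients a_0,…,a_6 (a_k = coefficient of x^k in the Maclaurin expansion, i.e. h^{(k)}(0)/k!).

f: a_k = 3, 3, 3/2, 1/2, 1/8, 1/40, 1/240, …
g: a_k = 0, 9, -27/2, 27, -243/4, 729/5, -729/2, …
L₀ := lclm(L_f,L_g); ord L₀ ≤ 1+2.
L = (-21 - 9·x)·Dx + (17 - 6·x - 9·x^2)·Dx^2 + (4 + 15·x + 9·x^2)·Dx^3  (order 3).
h: a_k = 3, 12, -12, 55/2, -485/8, 5833/40, -87479/240, …
ICs: h(0) = 3, h′(0) = 12, h′′(0) = -24.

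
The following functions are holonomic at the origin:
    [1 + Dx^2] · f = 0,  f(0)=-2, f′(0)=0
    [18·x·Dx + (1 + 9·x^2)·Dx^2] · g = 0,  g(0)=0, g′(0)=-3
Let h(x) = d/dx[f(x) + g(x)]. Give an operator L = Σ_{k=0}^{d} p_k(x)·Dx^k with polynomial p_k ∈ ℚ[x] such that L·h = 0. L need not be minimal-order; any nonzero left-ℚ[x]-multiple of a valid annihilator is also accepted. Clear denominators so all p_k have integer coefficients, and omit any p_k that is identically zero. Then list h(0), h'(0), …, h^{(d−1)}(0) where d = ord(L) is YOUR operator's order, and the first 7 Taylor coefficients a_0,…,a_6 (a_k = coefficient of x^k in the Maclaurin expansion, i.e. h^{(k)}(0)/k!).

L = (-1926·x + 17820·x^3 + 1458·x^5) + (-17 + 351·x^2 + 4617·x^4 + 729·x^6)·Dx + (-1926·x + 17820·x^3 + 1458·x^5)·Dx^2 + (-17 + 351·x^2 + 4617·x^4 + 729·x^6)·Dx^3  (order 3).
h: a_k = -3, 2, 27, -1/3, -243, 1/60, 2187, …
ICs: h(0) = -3, h′(0) = 2, h′′(0) = 54.

f: a_k = -2, 0, 1, 0, -1/12, 0, 1/360, …
g: a_k = 0, -3, 0, 9, 0, -243/5, 0, …
h₀=f+g: left-lcm gives L₀, ord ≤ 4.
Differentiate: ansatz ord ≤ ord L₀ ⇒ L.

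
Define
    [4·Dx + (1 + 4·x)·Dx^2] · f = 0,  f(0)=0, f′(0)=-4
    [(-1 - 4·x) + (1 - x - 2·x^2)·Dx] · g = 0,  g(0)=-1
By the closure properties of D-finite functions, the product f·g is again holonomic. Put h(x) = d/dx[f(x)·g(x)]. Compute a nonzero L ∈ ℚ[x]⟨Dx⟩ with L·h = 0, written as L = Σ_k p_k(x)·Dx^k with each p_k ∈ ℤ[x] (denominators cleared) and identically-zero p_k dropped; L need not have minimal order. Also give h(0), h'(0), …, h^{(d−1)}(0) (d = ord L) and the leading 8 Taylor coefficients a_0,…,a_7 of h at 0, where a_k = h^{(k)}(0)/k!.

f: a_k = 0, -4, 8, -64/3, 64, -1024/5, 2048/3, -16384/7, …
g: a_k = -1, -1, -3, -5, -11, -21, -43, -85, …
f·g: L₀ = L_f ⊗_s L_g, ord ≤ 2·1.
h₀' ⇒ L via d/dx closure of L₀.
L = (36 + 144·x + 288·x^2) + (-1 + 24·x + 168·x^2 + 224·x^3)·Dx + (-1 - 7·x - 6·x^2 + 32·x^3 + 32·x^4)·Dx^2  (order 2).
h: a_k = 4, -8, 76, -560/3, 1044, -17016/5, 76684/5, -399584/7, …
ICs: h(0) = 4, h′(0) = -8.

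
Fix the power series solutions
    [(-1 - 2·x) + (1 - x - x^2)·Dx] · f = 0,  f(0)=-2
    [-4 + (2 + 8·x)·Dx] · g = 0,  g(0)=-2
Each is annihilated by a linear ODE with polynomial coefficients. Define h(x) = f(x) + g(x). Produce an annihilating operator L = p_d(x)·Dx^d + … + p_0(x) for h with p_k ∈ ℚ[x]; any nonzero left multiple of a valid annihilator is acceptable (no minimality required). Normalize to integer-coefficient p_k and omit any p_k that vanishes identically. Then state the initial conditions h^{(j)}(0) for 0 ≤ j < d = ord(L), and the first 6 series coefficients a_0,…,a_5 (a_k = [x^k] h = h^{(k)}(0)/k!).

f: a_k = -2, -2, -4, -6, -10, -16, …
g: a_k = -2, -4, 4, -8, 20, -56, …
Sum ⇒ L₀ = lclm(L_f,L_g) in ℚ(x)⟨Dx⟩.
L = (-12 - 48·x - 48·x^2 - 40·x^3) + (8 + 30·x + 114·x^2 + 152·x^3 + 100·x^4)·Dx + (1 - 5·x - 39·x^2 + 6·x^3 + 82·x^4 + 40·x^5)·Dx^2  (order 2).
h: a_k = -4, -6, 0, -14, 10, -72, …
ICs: h(0) = -4, h′(0) = -6.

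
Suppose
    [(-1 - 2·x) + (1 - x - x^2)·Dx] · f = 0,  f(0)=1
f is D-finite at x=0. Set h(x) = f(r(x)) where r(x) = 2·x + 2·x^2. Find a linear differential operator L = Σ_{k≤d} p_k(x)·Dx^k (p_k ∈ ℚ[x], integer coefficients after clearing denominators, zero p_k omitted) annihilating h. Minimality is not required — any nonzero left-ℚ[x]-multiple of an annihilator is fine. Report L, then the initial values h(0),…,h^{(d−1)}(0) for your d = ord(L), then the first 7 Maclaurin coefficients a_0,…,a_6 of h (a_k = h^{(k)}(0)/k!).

f: a_k = 1, 1, 2, 3, 5, 8, 13, …
L₀ from L_f via x↦r, Dx↦r'^{-1}Dx.
L = (2 + 12·x + 24·x^2 + 16·x^3) + (-1 + 2·x + 6·x^2 + 8·x^3 + 4·x^4)·Dx  (order 1).
h: a_k = 1, 2, 10, 40, 160, 648, 2616, …
ICs: h(0) = 1.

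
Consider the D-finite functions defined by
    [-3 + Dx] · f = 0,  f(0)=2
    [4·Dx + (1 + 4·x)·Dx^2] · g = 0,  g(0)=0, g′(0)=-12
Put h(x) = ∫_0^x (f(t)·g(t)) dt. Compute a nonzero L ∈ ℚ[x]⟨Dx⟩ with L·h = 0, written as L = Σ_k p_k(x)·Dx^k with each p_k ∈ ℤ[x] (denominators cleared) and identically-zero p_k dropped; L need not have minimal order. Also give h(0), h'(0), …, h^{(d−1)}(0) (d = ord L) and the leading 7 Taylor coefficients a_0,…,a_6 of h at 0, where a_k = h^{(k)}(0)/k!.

L = (-3 + 36·x)·Dx + (-2 - 24·x)·Dx^2 + (1 + 4·x)·Dx^3  (order 3).
h: a_k = 0, 0, -12, -8, -23, 108/5, -863/10, …
ICs: h(0) = 0, h′(0) = 0, h′′(0) = -24.

f: a_k = 2, 6, 9, 9, 27/4, 81/20, 81/40, …
g: a_k = 0, -12, 24, -64, 192, -3072/5, 2048, …
h₀=f·g: eliminate ⇒ L₀, order ≤ 1·2.
h=∫₀ˣh₀: take L = L₀·Dx.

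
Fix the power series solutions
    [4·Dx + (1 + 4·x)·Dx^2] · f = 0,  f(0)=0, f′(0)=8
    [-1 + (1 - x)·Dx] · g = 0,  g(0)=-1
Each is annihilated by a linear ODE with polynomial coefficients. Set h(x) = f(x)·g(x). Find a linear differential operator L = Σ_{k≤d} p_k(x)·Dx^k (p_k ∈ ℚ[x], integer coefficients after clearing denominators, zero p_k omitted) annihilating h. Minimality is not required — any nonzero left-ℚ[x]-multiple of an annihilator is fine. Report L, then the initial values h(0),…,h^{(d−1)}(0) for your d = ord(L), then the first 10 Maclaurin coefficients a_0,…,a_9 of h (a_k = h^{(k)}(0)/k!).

f: a_k = 0, 8, -16, 128/3, -128, 2048/5, -4096/3, 32768/7, -16384, 524288/9, …
g: a_k = -1, -1, -1, -1, -1, -1, -1, -1, -1, -1, …
L₀ := L_f ⊗_s L_g (sym. prod.), ord ≤ 2.
L = 4 + (-2 + 12·x)·Dx + (-1 - 3·x + 4·x^2)·Dx^2  (order 2).
h: a_k = 0, -8, 8, -104/3, 280/3, -4744/15, 15736/15, -381368/105, 1338952/105, -14333224/315, …
ICs: h(0) = 0, h′(0) = -8.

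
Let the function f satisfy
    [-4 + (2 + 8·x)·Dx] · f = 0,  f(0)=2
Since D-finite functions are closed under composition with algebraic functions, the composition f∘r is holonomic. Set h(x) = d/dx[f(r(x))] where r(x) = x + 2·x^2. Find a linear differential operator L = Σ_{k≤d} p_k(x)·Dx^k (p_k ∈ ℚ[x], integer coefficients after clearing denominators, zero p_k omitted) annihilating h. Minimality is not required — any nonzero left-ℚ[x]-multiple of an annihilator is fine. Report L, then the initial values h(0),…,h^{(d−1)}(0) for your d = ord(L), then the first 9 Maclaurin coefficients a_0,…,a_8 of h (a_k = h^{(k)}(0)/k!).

f: a_k = 2, 4, -4, 8, -20, 56, -168, 528, -1716, …
L₀ from L_f via x↦r, Dx↦r'^{-1}Dx.
h₀' ⇒ L via d/dx closure of L₀.
L = 2 + (-1 - 8·x - 24·x^2 - 32·x^3)·Dx  (order 1).
h: a_k = 4, 8, -24, 48, -40, -144, 784, -1952, 1944, …
ICs: h(0) = 4.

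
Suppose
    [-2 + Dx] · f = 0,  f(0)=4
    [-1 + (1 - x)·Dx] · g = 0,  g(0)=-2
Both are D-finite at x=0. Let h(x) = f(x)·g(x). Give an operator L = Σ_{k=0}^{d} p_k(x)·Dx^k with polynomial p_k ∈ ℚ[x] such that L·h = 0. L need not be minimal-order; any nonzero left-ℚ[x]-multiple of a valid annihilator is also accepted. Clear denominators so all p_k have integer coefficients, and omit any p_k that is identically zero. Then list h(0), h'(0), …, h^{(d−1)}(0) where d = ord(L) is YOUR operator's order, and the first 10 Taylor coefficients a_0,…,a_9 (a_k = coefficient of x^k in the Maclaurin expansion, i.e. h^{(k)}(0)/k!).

f: a_k = 4, 8, 8, 16/3, 8/3, 16/15, 16/45, 32/315, 8/315, 16/2835, …
g: a_k = -2, -2, -2, -2, -2, -2, -2, -2, -2, -2, …
Product ⇒ symmetric product L₀, ord ≤ 1.
L = (3 - 2·x) + (-1 + x)·Dx  (order 1).
h: a_k = -8, -24, -40, -152/3, -56, -872/15, -2648/45, -1240/21, -18616/315, -167576/2835, …
ICs: h(0) = -8.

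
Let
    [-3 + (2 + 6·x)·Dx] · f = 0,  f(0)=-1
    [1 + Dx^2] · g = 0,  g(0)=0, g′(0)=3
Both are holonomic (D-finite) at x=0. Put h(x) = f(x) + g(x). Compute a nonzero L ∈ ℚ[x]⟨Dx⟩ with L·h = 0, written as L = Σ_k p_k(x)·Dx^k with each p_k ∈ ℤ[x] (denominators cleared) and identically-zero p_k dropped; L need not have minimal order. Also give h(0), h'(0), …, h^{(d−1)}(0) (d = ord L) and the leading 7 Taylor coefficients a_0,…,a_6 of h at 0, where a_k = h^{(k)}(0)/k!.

L = (-93 - 72·x - 108·x^2) + (-10 + 18·x + 216·x^2 + 216·x^3)·Dx + (-93 - 72·x - 108·x^2)·Dx^2 + (-10 + 18·x + 216·x^2 + 216·x^3)·Dx^3  (order 3).
h: a_k = -1, 3/2, 9/8, -35/16, 405/128, -8473/1280, 15309/1024, …
ICs: h(0) = -1, h′(0) = 3/2, h′′(0) = 9/4.

f: a_k = -1, -3/2, 9/8, -27/16, 405/128, -1701/256, 15309/1024, …
g: a_k = 0, 3, 0, -1/2, 0, 1/40, 0, …
L₀ := lclm(L_f,L_g); ord L₀ ≤ 1+2.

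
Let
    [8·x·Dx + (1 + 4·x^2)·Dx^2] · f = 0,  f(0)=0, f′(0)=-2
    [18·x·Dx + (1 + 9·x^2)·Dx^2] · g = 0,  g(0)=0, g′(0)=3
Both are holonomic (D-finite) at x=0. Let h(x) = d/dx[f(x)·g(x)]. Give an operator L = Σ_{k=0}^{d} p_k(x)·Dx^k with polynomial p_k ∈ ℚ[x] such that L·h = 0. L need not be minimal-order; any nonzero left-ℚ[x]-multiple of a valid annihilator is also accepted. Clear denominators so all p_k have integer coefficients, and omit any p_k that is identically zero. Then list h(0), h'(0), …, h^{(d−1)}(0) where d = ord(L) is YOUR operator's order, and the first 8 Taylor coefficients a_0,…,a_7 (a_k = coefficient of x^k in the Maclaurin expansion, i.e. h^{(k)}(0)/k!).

L = (-864·x - 18720·x^3 - 82944·x^5 + 134784·x^7 + 1119744·x^9) + (-52 - 3036·x^2 - 33696·x^4 - 72576·x^6 + 471744·x^8 + 1679616·x^10)·Dx + (-104·x - 2072·x^3 - 11232·x^5 + 13968·x^7 + 269568·x^9 + 559872·x^11)·Dx^2 + (-1 - 26·x^2 - 205·x^4 + 7380·x^8 + 33696·x^10 + 46656·x^12)·Dx^3  (order 3).
h: a_k = 0, -12, 0, 104, 0, -4212/5, 0, 242736/35, …
ICs: h(0) = 0, h′(0) = -12, h′′(0) = 0.

f: a_k = 0, -2, 0, 8/3, 0, -32/5, 0, 128/7, …
g: a_k = 0, 3, 0, -9, 0, 243/5, 0, -2187/7, …
f·g: L₀ = L_f ⊗_s L_g, ord ≤ 2·2.
Derive L from L₀ (diff closure).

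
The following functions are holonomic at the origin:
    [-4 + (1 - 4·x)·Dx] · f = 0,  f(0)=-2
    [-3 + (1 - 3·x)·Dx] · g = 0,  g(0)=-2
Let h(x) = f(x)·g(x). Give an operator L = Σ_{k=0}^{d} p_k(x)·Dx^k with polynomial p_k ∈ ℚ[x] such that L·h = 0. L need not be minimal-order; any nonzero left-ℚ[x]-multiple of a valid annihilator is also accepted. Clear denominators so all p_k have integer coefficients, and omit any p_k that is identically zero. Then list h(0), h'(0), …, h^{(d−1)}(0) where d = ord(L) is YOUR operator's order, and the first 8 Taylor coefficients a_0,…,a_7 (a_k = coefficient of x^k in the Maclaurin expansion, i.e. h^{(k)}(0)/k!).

L = (-7 + 24·x) + (1 - 7·x + 12·x^2)·Dx  (order 1).
h: a_k = 4, 28, 148, 700, 3124, 13468, 56788, 235900, …
ICs: h(0) = 4.

f: a_k = -2, -8, -32, -128, -512, -2048, -8192, -32768, …
g: a_k = -2, -6, -18, -54, -162, -486, -1458, -4374, …
Product ⇒ symmetric product L₀, ord ≤ 1.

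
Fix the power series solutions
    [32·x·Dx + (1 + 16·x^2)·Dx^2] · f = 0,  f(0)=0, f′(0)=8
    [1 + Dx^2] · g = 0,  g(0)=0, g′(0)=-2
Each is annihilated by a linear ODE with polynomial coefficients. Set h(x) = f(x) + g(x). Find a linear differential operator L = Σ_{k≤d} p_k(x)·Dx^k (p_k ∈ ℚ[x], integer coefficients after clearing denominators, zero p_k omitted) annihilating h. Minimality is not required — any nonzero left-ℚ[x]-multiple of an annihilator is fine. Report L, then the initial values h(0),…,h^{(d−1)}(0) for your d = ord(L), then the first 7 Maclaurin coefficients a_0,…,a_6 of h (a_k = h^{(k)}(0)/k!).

L = (-6112·x + 99328·x^3 + 8192·x^5)·Dx + (-31 + 1072·x^2 + 25344·x^4 + 4096·x^6)·Dx^2 + (-6112·x + 99328·x^3 + 8192·x^5)·Dx^3 + (-31 + 1072·x^2 + 25344·x^4 + 4096·x^6)·Dx^4  (order 4).
h: a_k = 0, 6, 0, -127/3, 0, 4915/12, 0, …
ICs: h(0) = 0, h′(0) = 6, h′′(0) = 0, h′′′(0) = -254.

f: a_k = 0, 8, 0, -128/3, 0, 2048/5, 0, …
g: a_k = 0, -2, 0, 1/3, 0, -1/60, 0, …
L₀ := lclm(L_f,L_g); ord L₀ ≤ 2+2.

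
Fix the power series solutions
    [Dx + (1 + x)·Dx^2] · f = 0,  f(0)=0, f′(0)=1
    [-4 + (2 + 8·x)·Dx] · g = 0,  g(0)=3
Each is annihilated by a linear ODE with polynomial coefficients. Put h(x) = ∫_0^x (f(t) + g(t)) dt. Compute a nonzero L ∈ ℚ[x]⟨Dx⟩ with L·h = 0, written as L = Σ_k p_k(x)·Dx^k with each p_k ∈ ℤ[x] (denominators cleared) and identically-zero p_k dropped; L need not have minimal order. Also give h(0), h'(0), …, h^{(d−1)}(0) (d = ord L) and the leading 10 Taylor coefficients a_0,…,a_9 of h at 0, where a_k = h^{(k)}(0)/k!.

L = (-8 + 4·x)·Dx^2 + (-10 - 8·x + 20·x^2)·Dx^3 + (-1 - 3·x + 6·x^2 + 8·x^3)·Dx^4  (order 4).
h: a_k = 0, 3, 7/2, -13/6, 37/12, -121/20, 421/30, -1513/42, 5545/56, -20593/72, …
ICs: h(0) = 0, h′(0) = 3, h′′(0) = 7, h′′′(0) = -13.

f: a_k = 0, 1, -1/2, 1/3, -1/4, 1/5, -1/6, 1/7, -1/8, 1/9, …
g: a_k = 3, 6, -6, 12, -30, 84, -252, 792, -2574, 8580, …
Weyl lclm of L_f,L_g ⇒ L₀ (ord ≤ 3).
h=∫h₀ ⇒ L = L₀·Dx.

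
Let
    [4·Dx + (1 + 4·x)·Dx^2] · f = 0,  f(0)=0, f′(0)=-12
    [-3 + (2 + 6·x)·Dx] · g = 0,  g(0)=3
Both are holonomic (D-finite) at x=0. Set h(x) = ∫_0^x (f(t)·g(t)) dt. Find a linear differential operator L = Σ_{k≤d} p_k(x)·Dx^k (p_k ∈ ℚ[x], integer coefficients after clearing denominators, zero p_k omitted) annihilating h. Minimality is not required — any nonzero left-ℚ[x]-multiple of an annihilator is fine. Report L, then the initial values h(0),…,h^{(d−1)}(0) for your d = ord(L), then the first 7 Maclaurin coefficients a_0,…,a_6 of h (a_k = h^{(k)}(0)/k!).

f: a_k = 0, -12, 24, -64, 192, -3072/5, 2048, …
g: a_k = 3, 9/2, -27/8, 81/16, -1215/128, 5103/256, -45927/1024, …
f·g: L₀ = L_f ⊗_s L_g, ord ≤ 2·1.
h=∫₀ˣh₀: take L = L₀·Dx.
L = (3 + 36·x)·Dx + (4 + 12·x)·Dx^2 + (4 + 40·x + 132·x^2 + 144·x^3)·Dx^3  (order 3).
h: a_k = 0, 0, -18, 6, -87/8, 117/4, -28149/320, …
ICs: h(0) = 0, h′(0) = 0, h′′(0) = -36.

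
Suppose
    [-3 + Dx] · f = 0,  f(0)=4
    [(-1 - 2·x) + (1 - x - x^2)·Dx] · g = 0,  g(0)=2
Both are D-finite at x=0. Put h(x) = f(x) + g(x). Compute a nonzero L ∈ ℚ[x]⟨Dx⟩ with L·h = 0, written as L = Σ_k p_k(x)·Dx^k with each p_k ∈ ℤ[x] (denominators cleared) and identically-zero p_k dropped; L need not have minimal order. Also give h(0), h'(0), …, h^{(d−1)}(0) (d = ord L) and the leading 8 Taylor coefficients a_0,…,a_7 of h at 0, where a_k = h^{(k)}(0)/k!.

f: a_k = 4, 12, 18, 18, 27/2, 81/10, 81/20, 243/140, …
g: a_k = 2, 2, 4, 6, 10, 16, 26, 42, …
Sum ⇒ L₀ = lclm(L_f,L_g) in ℚ(x)⟨Dx⟩.
L = (3 + 9·x + 45·x^2 + 18·x^3) + (5 - 24·x - 15·x^2 + 18·x^3 + 9·x^4)·Dx + (-2 + 7·x - 8·x^3 - 3·x^4)·Dx^2  (order 2).
h: a_k = 6, 14, 22, 24, 47/2, 241/10, 601/20, 6123/140, …
ICs: h(0) = 6, h′(0) = 14.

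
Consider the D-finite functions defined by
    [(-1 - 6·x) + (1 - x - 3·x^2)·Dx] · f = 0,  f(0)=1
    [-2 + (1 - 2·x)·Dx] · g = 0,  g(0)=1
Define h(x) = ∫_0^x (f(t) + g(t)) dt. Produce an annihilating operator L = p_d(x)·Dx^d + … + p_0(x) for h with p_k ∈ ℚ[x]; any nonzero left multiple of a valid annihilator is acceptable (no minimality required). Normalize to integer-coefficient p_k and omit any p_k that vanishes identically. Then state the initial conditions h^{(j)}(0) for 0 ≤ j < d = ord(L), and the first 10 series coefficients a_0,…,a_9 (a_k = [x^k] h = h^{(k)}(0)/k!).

L = (8 - 36·x + 108·x^2 - 72·x^3)·Dx + (-2·x - 54·x^2 + 192·x^3 - 144·x^4)·Dx^2 + (-1 + 9·x - 23·x^2 + 6·x^3 + 42·x^4 - 36·x^5)·Dx^3  (order 3).
h: a_k = 0, 2, 3/2, 8/3, 15/4, 7, 12, 23, 345/8, 764/9, …
ICs: h(0) = 0, h′(0) = 2, h′′(0) = 3.

f: a_k = 1, 1, 4, 7, 19, 40, 97, 217, 508, 1159, …
g: a_k = 1, 2, 4, 8, 16, 32, 64, 128, 256, 512, …
L₀ := lclm(L_f,L_g); ord L₀ ≤ 1+1.
h=∫h₀ ⇒ L = L₀·Dx.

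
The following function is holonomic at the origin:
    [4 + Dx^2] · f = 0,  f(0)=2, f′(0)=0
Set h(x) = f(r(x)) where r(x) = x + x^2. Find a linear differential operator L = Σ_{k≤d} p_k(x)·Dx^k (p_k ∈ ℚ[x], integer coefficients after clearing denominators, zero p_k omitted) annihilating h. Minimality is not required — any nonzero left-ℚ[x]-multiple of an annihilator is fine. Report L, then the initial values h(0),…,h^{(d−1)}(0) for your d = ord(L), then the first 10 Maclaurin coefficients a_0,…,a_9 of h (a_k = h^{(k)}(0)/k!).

L = (4 + 24·x + 48·x^2 + 32·x^3) - 2·Dx + (1 + 2·x)·Dx^2  (order 2).
h: a_k = 2, 0, -4, -8, -8/3, 16/3, 352/45, 64/15, -416/315, -1088/315, …
ICs: h(0) = 2, h′(0) = 0.

f: a_k = 2, 0, -4, 0, 4/3, 0, -8/45, 0, 4/315, 0, …
Substitute x→r, Dx→(1/r')Dx; clear ⇒ L₀.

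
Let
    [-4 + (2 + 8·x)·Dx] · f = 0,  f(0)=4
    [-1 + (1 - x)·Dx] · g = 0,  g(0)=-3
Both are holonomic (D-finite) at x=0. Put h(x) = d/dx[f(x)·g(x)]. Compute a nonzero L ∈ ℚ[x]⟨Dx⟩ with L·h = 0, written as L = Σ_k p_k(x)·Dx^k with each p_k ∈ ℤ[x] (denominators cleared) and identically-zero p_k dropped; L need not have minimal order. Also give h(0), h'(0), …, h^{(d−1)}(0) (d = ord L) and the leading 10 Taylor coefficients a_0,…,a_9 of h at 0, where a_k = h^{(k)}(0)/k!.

f: a_k = 4, 8, -8, 16, -40, 112, -336, 1056, -3432, 11440, …
g: a_k = -3, -3, -3, -3, -3, -3, -3, -3, -3, -3, …
Sym-product of L_f,L_g gives L₀ (≤ ord 1).
h=h₀': d/dx-closure on L₀ ⇒ L.
L = (2 + 36·x + 12·x^2) + (-3 - 11·x + 6·x^2 + 8·x^3)·Dx  (order 1).
h: a_k = -36, -24, -180, 240, -1380, 4392, -17052, 62880, -238140, 902280, …
ICs: h(0) = -36.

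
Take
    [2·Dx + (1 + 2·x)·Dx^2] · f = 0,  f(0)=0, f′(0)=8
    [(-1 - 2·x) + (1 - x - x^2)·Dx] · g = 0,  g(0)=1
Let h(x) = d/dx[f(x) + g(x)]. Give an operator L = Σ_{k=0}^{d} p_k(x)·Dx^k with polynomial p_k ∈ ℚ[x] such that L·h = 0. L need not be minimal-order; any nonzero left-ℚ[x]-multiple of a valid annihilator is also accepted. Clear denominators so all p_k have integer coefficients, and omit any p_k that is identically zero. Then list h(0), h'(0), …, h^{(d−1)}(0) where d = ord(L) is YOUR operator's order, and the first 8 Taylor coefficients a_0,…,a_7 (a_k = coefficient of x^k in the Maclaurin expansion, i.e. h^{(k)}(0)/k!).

L = (-34 - 92·x - 116·x^2 - 48·x^3 - 24·x^4) + (-5 - 60·x - 170·x^2 - 180·x^3 - 100·x^4 - 40·x^5)·Dx + (3 + 11·x + 5·x^2 - 20·x^3 - 30·x^4 - 24·x^5 - 8·x^6)·Dx^2  (order 2).
h: a_k = 9, -12, 41, -44, 168, -178, 659, -752, …
ICs: h(0) = 9, h′(0) = -12.

f: a_k = 0, 8, -8, 32/3, -16, 128/5, -128/3, 512/7, …
g: a_k = 1, 1, 2, 3, 5, 8, 13, 21, …
Sum ⇒ L₀ = lclm(L_f,L_g) in ℚ(x)⟨Dx⟩.
Derive L from L₀ (diff closure).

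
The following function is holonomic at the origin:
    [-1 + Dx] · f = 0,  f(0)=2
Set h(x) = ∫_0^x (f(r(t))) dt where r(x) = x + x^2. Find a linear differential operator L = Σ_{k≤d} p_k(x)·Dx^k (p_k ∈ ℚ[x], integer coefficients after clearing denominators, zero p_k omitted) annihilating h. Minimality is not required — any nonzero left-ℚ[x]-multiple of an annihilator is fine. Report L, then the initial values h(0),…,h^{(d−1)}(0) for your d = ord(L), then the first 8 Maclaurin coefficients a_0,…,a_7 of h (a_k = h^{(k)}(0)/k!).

f: a_k = 2, 2, 1, 1/3, 1/12, 1/60, 1/360, 1/2520, …
Change of var in L_f (x↦r) gives L₀.
Integrate: L := L₀·Dx.
L = (-1 - 2·x)·Dx + Dx^2  (order 2).
h: a_k = 0, 2, 1, 1, 7/12, 5/12, 9/40, 331/2520, …
ICs: h(0) = 0, h′(0) = 2.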